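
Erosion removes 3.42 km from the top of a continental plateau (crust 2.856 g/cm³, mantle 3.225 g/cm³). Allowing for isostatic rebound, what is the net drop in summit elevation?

Rebound u = e ρ_c/ρ_m = 3.42 km × 2.856/3.225 = 3.029 km.
Net surface drop = e − u = 3.42 km − 3.029 km = e (ρ_m − ρ_c)/ρ_m = 0.391 km.

0.391 km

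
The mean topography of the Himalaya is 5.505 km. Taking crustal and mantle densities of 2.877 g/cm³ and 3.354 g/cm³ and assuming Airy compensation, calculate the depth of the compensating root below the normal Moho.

Isostatic balance requires: the weight of the topography is balanced by the buoyancy of the root, ρ_c h = (ρ_m − ρ_c) r.
r = h · ρ_c / (ρ_m − ρ_c) = 5.505 km × 2.877 / (3.354 − 2.877) = 33.2 km.

33.2 km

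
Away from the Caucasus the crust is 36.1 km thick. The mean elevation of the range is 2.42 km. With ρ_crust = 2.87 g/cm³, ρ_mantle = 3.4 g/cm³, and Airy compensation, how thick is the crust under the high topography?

Root depth r = h ρ_c / (ρ_m − ρ_c) = 2.42 km × 2.87 / 0.53 = 13.1 km.
Total thickness = T + h + r = 36.1 km + 2.42 km + 13.1 km = 51.6 km.

51.6 km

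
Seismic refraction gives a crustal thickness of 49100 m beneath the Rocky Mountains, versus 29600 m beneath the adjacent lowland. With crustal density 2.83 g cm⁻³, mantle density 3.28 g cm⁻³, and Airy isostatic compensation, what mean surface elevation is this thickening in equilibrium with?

2680 m

Excess crust Δ = 49100 m − 29600 m = 19500 m, split between elevation h and root r with h + r = Δ.
Airy balance ρ_c h = (ρ_m − ρ_c) r gives r = h ρ_c/(ρ_m − ρ_c), so h (1 + ρ_c/(ρ_m − ρ_c)) = Δ, i.e. h = Δ (ρ_m − ρ_c)/ρ_m.
h = 19500 m × 0.45/3.28 = 2680 m.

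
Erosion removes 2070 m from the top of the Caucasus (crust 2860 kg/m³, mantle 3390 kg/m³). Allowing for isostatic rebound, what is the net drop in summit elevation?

Rebound u = e ρ_c/ρ_m = 2070 m × 2860/3390 = 1746 m.
Net surface drop = e − u = 2070 m − 1746 m = e (ρ_m − ρ_c)/ρ_m = 324 m.

324 m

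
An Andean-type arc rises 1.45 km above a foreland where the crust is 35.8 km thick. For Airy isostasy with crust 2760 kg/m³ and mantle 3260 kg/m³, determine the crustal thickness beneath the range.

45.3 km

Root depth r = h ρ_c / (ρ_m − ρ_c) = 1.45 km × 2760 / 500 = 8.004 km.
Total thickness = T + h + r = 35.8 km + 1.45 km + 8.004 km = 45.3 km.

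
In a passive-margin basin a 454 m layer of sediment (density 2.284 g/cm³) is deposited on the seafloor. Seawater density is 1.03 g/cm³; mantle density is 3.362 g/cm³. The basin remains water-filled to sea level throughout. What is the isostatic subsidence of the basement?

Submarine loading: the sediment displaces seawater, and the subsidence is in turn flooded, so s (ρ_m − ρ_w) = t (ρ_sed − ρ_w).
s = 454 m × (2.284 − 1.03) / (3.362 − 1.03) = 244 m.

244 m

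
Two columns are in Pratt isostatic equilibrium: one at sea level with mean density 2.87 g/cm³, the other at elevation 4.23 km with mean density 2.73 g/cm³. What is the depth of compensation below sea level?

82.5 km

ρ_ref D = ρ (D + h) → D (ρ_ref − ρ) = ρ h.
D = ρ h/(ρ_ref − ρ) = 2.73 × 4.23 km/(2.87 − 2.73) = 82.5 km.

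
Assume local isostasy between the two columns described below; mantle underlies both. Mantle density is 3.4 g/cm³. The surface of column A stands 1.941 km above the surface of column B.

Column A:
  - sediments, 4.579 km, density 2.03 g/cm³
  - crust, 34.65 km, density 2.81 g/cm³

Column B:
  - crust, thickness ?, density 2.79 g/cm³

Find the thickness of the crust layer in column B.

33 km

Take the compensation level at the base of the deeper column (depth z_c below the surface of column A) and equate Σ ρ_i t_i down to z_c; mantle fills any gap and the z_c terms cancel.
Column A: 4.579×2.03 + 34.65×2.81 + (z_c − 39.229)×3.4
Column B: 1.941×0 + x×2.79 + (z_c − 1.941 − 0 − x)×3.4
The z_c×3.4 term appears on both sides and cancels. Collect the known terms of each column as K = Σ(ρt)_known − 3.4 × (depth of known layers): K_A = 106.66187 − 3.4×39.229 = −26.71673; K_B = 0 − 3.4×(1.941 + 0) = −6.5994.
Balance: K_A = K_B − x×(3.4 − 2.79), so x = (K_B − K_A)/(3.4 − 2.79) = 20.1173/0.61 = 33 km.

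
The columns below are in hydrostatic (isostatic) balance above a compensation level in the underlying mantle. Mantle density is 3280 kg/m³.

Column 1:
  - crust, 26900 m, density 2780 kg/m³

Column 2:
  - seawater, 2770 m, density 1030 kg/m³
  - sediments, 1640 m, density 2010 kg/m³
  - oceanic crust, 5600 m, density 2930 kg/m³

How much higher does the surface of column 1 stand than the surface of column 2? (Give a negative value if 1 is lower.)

968 m

For any compensation level in the mantle, the mantle terms cancel and isostasy reduces to e = (Σt_1 − Σt_2) − (Σ(ρt)_1 − Σ(ρt)_2) / ρ_m.
Σt_1 = 26900 m; Σt_2 = 10010 m; Σ(ρt)_1 = 74782000; Σ(ρt)_2 = 22557500 (in m·kg/m³).
e = (26900 − 10010) − (74782000 − 22557500) / 3280 = 968 m.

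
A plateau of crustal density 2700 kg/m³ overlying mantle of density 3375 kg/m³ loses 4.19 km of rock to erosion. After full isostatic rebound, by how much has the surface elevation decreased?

Rebound u = e ρ_c/ρ_m = 4.19 km × 2700/3375 = 3.352 km.
Net surface drop = e − u = 4.19 km − 3.352 km = e (ρ_m − ρ_c)/ρ_m = 0.838 km.

0.838 km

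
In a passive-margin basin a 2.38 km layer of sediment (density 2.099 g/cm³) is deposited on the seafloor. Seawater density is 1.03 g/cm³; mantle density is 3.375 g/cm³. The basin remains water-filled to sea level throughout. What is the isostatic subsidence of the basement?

1.08 km

Submarine loading: the sediment displaces seawater, and the subsidence is in turn flooded, so s (ρ_m − ρ_w) = t (ρ_sed − ρ_w).
s = 2.38 km × (2.099 − 1.03) / (3.375 − 1.03) = 1.08 km.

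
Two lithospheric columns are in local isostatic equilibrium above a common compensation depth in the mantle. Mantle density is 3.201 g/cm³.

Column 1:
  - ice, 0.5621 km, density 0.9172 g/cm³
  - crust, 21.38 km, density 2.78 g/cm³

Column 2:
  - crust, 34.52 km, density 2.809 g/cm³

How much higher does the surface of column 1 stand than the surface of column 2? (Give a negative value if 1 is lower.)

For any compensation level in the mantle, the mantle terms cancel and isostasy reduces to e = (Σt_1 − Σt_2) − (Σ(ρt)_1 − Σ(ρt)_2) / ρ_m.
Σt_1 = 21.9421 km; Σt_2 = 34.52 km; Σ(ρt)_1 = 59.9519581; Σ(ρt)_2 = 96.96668 (in km·g/cm³).
e = (21.9421 − 34.52) − (59.9519581 − 96.96668) / 3.201 = −1.01 km.

−1.01 km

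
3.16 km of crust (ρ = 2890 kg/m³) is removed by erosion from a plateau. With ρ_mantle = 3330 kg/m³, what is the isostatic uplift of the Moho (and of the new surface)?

2.74 km

Unloading: uplift u = e ρ_c/ρ_m = 3.16 km × 2890/3330 = 2.74 km.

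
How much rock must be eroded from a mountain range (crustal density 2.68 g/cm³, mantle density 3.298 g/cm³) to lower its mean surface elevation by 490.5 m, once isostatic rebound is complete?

Net drop Δ = e − u = e − e ρ_c/ρ_m = e (ρ_m − ρ_c)/ρ_m.
e = Δ ρ_m/(ρ_m − ρ_c) = 490.5 m × 3.298/0.618 = 2620 m.

2620 m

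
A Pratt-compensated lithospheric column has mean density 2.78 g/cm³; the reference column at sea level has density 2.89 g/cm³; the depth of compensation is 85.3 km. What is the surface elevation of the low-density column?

3.38 km

ρ_ref D = ρ (D + h) → h = D (ρ_ref − ρ)/ρ.
h = 85.3 km × (2.89 − 2.78)/2.78 = 3.38 km.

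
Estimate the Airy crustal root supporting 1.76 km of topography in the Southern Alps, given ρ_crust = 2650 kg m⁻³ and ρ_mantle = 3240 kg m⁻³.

7.91 km

By Archimedes' principle applied to the lithosphere: the weight of the topography is balanced by the buoyancy of the root, ρ_c h = (ρ_m − ρ_c) r.
r = h · ρ_c / (ρ_m − ρ_c) = 1.76 km × 2650 / (3240 − 2650) = 7.91 km.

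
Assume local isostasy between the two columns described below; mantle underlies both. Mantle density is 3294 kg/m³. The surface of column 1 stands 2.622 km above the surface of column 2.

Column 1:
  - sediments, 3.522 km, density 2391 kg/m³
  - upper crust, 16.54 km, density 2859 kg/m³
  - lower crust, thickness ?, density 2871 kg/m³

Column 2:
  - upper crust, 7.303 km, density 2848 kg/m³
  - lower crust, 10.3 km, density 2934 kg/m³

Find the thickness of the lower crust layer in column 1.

12.4 km

Take the compensation level at the base of the deeper column (depth z_c below the surface of column 1) and equate Σ ρ_i t_i down to z_c; mantle fills any gap and the z_c terms cancel.
Column 1: 3.522×2391 + 16.54×2859 + x×2871 + (z_c − 20.062 − x)×3294
Column 2: 2.622×0 + 7.303×2848 + 10.3×2934 + (z_c − 2.622 − 17.603)×3294
The z_c×3294 term appears on both sides and cancels. Collect the known terms of each column as K = Σ(ρt)_known − 3294 × (depth of known layers): K_1 = 55708.962 − 3294×20.062 = −10375.266; K_2 = 51019.144 − 3294×(2.622 + 17.603) = −15602.006.
Balance: K_1 − x×(3294 − 2871) = K_2, so x = (K_1 − K_2)/(3294 − 2871) = 5226.74/423 = 12.4 km.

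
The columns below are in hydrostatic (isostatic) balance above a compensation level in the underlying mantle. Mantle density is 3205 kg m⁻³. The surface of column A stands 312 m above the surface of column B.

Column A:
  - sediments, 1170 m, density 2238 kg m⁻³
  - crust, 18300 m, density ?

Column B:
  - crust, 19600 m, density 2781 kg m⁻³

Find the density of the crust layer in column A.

2760 kg m⁻³

Take the compensation level at the base of the deeper column (depth z_c below the surface of column A) and equate Σ ρ_i t_i down to z_c; mantle fills any gap and the z_c terms cancel.
Column A: 1170×2238 + 18300×ρ + (z_c − 19470)×3205
Column B: 312×0 + 19600×2781 + (z_c − 312 − 19600)×3205
The z_c×3205 term appears on both sides and cancels. Collect the known terms of each column as K = Σ(ρt)_known − 3205 × (depth of known layers): K_A = 2618460 − 3205×19470 = −59782890; K_B = 54507600 − 3205×(312 + 19600) = −9310360.
Balance: K_A + 18300×ρ = K_B, so ρ = (K_B − K_A)/18300 = 50472500/18300 = 2760 kg m⁻³.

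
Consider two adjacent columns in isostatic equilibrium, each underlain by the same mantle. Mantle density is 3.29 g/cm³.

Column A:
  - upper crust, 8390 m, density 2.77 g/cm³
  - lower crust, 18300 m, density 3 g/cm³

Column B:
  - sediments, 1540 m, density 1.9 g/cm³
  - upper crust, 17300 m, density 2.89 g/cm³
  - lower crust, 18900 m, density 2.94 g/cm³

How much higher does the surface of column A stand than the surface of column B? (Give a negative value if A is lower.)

−1830 m

For any compensation level in the mantle, the mantle terms cancel and isostasy reduces to e = (Σt_A − Σt_B) − (Σ(ρt)_A − Σ(ρt)_B) / ρ_m.
Σt_A = 26690 m; Σt_B = 37740 m; Σ(ρt)_A = 78140.3; Σ(ρt)_B = 108489 (in m·g/cm³).
e = (26690 − 37740) − (78140.3 − 108489) / 3.29 = −1830 m.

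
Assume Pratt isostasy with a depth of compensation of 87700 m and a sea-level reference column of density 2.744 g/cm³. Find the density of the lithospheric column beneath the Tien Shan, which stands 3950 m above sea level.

2.63 g/cm³

Pratt balance: ρ_ref D = ρ (D + h).
ρ = ρ_ref D/(D + h) = 2.744 × 87700 m/(87700 m + 3950 m) = 2.63 g/cm³.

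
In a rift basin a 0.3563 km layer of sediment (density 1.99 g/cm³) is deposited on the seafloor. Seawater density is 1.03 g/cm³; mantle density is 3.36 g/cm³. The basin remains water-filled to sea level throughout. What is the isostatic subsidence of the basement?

0.147 km

Submarine loading: the sediment displaces seawater, and the subsidence is in turn flooded, so s (ρ_m − ρ_w) = t (ρ_sed − ρ_w).
s = 0.3563 km × (1.99 − 1.03) / (3.36 − 1.03) = 0.147 km.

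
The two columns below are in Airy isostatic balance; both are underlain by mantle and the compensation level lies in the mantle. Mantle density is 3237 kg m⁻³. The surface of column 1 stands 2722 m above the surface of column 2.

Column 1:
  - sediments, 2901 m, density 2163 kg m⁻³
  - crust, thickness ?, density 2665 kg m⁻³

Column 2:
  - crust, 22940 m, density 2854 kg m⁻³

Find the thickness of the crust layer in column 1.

Take the compensation level at the base of the deeper column (depth z_c below the surface of column 1) and equate Σ ρ_i t_i down to z_c; mantle fills any gap and the z_c terms cancel.
Column 1: 2901×2163 + x×2665 + (z_c − 2901 − x)×3237
Column 2: 2722×0 + 22940×2854 + (z_c − 2722 − 22940)×3237
The z_c×3237 term appears on both sides and cancels. Collect the known terms of each column as K = Σ(ρt)_known − 3237 × (depth of known layers): K_1 = 6274863 − 3237×2901 = −3115674; K_2 = 65470760 − 3237×(2722 + 22940) = −17597134.
Balance: K_1 − x×(3237 − 2665) = K_2, so x = (K_1 − K_2)/(3237 − 2665) = 14481500/572 = 25300 m.

25300 m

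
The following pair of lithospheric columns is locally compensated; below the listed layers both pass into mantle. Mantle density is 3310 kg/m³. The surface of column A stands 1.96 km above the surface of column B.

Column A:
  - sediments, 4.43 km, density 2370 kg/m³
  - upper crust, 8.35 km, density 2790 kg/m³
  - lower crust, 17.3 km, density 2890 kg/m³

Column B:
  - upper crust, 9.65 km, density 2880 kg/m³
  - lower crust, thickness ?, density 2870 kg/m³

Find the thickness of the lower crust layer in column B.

Take the compensation level at the base of the deeper column (depth z_c below the surface of column A) and equate Σ ρ_i t_i down to z_c; mantle fills any gap and the z_c terms cancel.
Column A: 4.43×2370 + 8.35×2790 + 17.3×2890 + (z_c − 30.08)×3310
Column B: 1.96×0 + 9.65×2880 + x×2870 + (z_c − 1.96 − 9.65 − x)×3310
The z_c×3310 term appears on both sides and cancels. Collect the known terms of each column as K = Σ(ρt)_known − 3310 × (depth of known layers): K_A = 83792.6 − 3310×30.08 = −15772.2; K_B = 27792 − 3310×(1.96 + 9.65) = −10637.1.
Balance: K_A = K_B − x×(3310 − 2870), so x = (K_B − K_A)/(3310 − 2870) = 5135.1/440 = 11.7 km.

11.7 km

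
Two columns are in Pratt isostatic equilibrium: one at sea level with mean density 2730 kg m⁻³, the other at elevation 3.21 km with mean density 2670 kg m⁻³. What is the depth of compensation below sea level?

ρ_ref D = ρ (D + h) → D (ρ_ref − ρ) = ρ h.
D = ρ h/(ρ_ref − ρ) = 2670 × 3.21 km/(2730 − 2670) = 143 km.

143 km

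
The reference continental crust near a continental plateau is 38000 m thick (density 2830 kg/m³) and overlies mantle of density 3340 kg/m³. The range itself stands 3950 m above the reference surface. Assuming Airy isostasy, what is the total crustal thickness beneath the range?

63900 m

Root depth r = h ρ_c / (ρ_m − ρ_c) = 3950 m × 2830 / 510 = 21920 m.
Total thickness = T + h + r = 38000 m + 3950 m + 21920 m = 63900 m.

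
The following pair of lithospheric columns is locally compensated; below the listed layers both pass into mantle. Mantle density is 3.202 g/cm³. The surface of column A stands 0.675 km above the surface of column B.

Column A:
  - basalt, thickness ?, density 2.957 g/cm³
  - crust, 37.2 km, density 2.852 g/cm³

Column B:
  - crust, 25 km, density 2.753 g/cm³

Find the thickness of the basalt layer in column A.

1.5 km

Take the compensation level at the base of the deeper column (depth z_c below the surface of column A) and equate Σ ρ_i t_i down to z_c; mantle fills any gap and the z_c terms cancel.
Column A: x×2.957 + 37.2×2.852 + (z_c − 37.2 − x)×3.202
Column B: 0.675×0 + 25×2.753 + (z_c − 0.675 − 25)×3.202
The z_c×3.202 term appears on both sides and cancels. Collect the known terms of each column as K = Σ(ρt)_known − 3.202 × (depth of known layers): K_A = 106.0944 − 3.202×37.2 = −13.02; K_B = 68.825 − 3.202×(0.675 + 25) = −13.38635.
Balance: K_A − x×(3.202 − 2.957) = K_B, so x = (K_A − K_B)/(3.202 − 2.957) = 0.36635/0.245 = 1.5 km.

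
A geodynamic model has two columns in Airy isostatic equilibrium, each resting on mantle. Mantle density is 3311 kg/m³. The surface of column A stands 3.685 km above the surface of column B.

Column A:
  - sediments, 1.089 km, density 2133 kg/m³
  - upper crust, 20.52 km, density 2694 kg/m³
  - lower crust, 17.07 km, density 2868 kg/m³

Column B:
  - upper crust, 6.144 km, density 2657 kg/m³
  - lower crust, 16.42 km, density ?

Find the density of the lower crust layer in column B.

Take the compensation level at the base of the deeper column (depth z_c below the surface of column A) and equate Σ ρ_i t_i down to z_c; mantle fills any gap and the z_c terms cancel.
Column A: 1.089×2133 + 20.52×2694 + 17.07×2868 + (z_c − 38.679)×3311
Column B: 3.685×0 + 6.144×2657 + 16.42×ρ + (z_c − 3.685 − 22.564)×3311
The z_c×3311 term appears on both sides and cancels. Collect the known terms of each column as K = Σ(ρt)_known − 3311 × (depth of known layers): K_A = 106560.477 − 3311×38.679 = −21505.692; K_B = 16324.608 − 3311×(3.685 + 22.564) = −70585.831.
Balance: K_A = K_B + 16.42×ρ, so ρ = (K_A − K_B)/16.42 = 49080.1/16.42 = 2990 kg/m³.

2990 kg/m³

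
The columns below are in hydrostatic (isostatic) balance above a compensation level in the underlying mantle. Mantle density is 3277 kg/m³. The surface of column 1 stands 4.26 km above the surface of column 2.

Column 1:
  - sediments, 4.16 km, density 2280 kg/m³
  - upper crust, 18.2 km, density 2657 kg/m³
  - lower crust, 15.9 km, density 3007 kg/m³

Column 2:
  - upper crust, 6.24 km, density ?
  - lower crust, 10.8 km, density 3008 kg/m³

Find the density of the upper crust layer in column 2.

Take the compensation level at the base of the deeper column (depth z_c below the surface of column 1) and equate Σ ρ_i t_i down to z_c; mantle fills any gap and the z_c terms cancel.
Column 1: 4.16×2280 + 18.2×2657 + 15.9×3007 + (z_c − 38.26)×3277
Column 2: 4.26×0 + 6.24×ρ + 10.8×3008 + (z_c − 4.26 − 17.04)×3277
The z_c×3277 term appears on both sides and cancels. Collect the known terms of each column as K = Σ(ρt)_known − 3277 × (depth of known layers): K_1 = 105653.5 − 3277×38.26 = −19724.52; K_2 = 32486.4 − 3277×(4.26 + 17.04) = −37313.7.
Balance: K_1 = K_2 + 6.24×ρ, so ρ = (K_1 − K_2)/6.24 = 17589.2/6.24 = 2820 kg/m³.

2820 kg/m³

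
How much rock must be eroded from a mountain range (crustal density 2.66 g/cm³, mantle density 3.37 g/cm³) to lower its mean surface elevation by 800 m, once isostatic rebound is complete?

3800 m

Net drop Δ = e − u = e − e ρ_c/ρ_m = e (ρ_m − ρ_c)/ρ_m.
e = Δ ρ_m/(ρ_m − ρ_c) = 800 m × 3.37/0.71 = 3800 m.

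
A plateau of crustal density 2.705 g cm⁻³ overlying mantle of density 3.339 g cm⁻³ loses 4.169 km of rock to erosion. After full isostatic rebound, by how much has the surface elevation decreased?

Rebound u = e ρ_c/ρ_m = 4.169 km × 2.705/3.339 = 3.377 km.
Net surface drop = e − u = 4.169 km − 3.377 km = e (ρ_m − ρ_c)/ρ_m = 0.792 km.

0.792 km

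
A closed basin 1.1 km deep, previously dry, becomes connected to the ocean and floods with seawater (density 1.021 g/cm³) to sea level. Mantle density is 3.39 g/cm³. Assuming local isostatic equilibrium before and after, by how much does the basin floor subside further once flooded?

After flooding the water column is d + s deep. Its weight must equal the weight of mantle displaced by the extra subsidence s: (d + s) ρ_w = s ρ_m.
s = d ρ_w / (ρ_m − ρ_w) = 1.1 km × 1.021/(3.39 − 1.021) = 0.474 km.

0.474 km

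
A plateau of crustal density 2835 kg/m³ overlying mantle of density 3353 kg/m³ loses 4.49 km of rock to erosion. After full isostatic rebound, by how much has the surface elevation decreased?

0.694 km

Rebound u = e ρ_c/ρ_m = 4.49 km × 2835/3353 = 3.796 km.
Net surface drop = e − u = 4.49 km − 3.796 km = e (ρ_m − ρ_c)/ρ_m = 0.694 km.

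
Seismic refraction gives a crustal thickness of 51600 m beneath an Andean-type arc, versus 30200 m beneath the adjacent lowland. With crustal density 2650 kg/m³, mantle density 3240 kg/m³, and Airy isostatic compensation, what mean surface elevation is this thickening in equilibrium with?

3900 m

Excess crust Δ = 51600 m − 30200 m = 21400 m, split between elevation h and root r with h + r = Δ.
Airy balance ρ_c h = (ρ_m − ρ_c) r gives r = h ρ_c/(ρ_m − ρ_c), so h (1 + ρ_c/(ρ_m − ρ_c)) = Δ, i.e. h = Δ (ρ_m − ρ_c)/ρ_m.
h = 21400 m × 590/3240 = 3900 m.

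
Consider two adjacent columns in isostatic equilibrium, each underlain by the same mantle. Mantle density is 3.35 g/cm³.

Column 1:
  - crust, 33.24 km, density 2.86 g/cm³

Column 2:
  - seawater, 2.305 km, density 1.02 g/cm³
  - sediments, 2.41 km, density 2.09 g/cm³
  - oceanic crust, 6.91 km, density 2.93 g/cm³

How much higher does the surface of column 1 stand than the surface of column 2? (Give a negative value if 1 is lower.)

1.49 km

For any compensation level in the mantle, the mantle terms cancel and isostasy reduces to e = (Σt_1 − Σt_2) − (Σ(ρt)_1 − Σ(ρt)_2) / ρ_m.
Σt_1 = 33.24 km; Σt_2 = 11.625 km; Σ(ρt)_1 = 95.0664; Σ(ρt)_2 = 27.6343 (in km·g/cm³).
e = (33.24 − 11.625) − (95.0664 − 27.6343) / 3.35 = 1.49 km.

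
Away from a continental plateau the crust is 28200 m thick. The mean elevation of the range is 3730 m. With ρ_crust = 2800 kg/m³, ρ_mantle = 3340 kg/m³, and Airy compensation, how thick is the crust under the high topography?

Root depth r = h ρ_c / (ρ_m − ρ_c) = 3730 m × 2800 / 540 = 19340 m.
Total thickness = T + h + r = 28200 m + 3730 m + 19340 m = 51300 m.

51300 m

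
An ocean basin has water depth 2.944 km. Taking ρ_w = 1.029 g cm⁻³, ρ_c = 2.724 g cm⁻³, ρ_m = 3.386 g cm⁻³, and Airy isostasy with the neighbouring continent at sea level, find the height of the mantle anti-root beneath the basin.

For local isostatic compensation: replacing crust with seawater at the top is compensated by replacing crust with mantle at the base: d (ρ_c − ρ_w) = a (ρ_m − ρ_c).
a = d (ρ_c − ρ_w)/(ρ_m − ρ_c) = 2.944 km × 1.695/0.662 = 7.54 km.

7.54 km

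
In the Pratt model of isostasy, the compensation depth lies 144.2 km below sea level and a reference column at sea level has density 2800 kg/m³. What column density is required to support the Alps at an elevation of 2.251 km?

Pratt balance: ρ_ref D = ρ (D + h).
ρ = ρ_ref D/(D + h) = 2800 × 144.2 km/(144.2 km + 2.251 km) = 2760 kg/m³.

2760 kg/m³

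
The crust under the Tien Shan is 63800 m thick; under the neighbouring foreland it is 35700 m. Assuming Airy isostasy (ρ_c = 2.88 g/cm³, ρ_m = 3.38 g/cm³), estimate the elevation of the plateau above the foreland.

Excess crust Δ = 63800 m − 35700 m = 28100 m, split between elevation h and root r with h + r = Δ.
Airy balance ρ_c h = (ρ_m − ρ_c) r gives r = h ρ_c/(ρ_m − ρ_c), so h (1 + ρ_c/(ρ_m − ρ_c)) = Δ, i.e. h = Δ (ρ_m − ρ_c)/ρ_m.
h = 28100 m × 0.5/3.38 = 4160 m.

4160 m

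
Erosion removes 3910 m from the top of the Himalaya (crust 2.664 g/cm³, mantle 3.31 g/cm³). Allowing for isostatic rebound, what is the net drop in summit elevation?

Rebound u = e ρ_c/ρ_m = 3910 m × 2.664/3.31 = 3147 m.
Net surface drop = e − u = 3910 m − 3147 m = e (ρ_m − ρ_c)/ρ_m = 763 m.

763 m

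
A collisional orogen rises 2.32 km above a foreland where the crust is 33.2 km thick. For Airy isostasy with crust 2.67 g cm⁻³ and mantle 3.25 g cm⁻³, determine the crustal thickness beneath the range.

46.2 km

Root depth r = h ρ_c / (ρ_m − ρ_c) = 2.32 km × 2.67 / 0.58 = 10.68 km.
Total thickness = T + h + r = 33.2 km + 2.32 km + 10.68 km = 46.2 km.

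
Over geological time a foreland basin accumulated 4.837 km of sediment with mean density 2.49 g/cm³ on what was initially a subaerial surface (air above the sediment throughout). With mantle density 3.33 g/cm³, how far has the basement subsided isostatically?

Subaerial load: s = t ρ_sed / ρ_m = 4.837 km × 2.49/3.33 = 3.62 km.

3.62 km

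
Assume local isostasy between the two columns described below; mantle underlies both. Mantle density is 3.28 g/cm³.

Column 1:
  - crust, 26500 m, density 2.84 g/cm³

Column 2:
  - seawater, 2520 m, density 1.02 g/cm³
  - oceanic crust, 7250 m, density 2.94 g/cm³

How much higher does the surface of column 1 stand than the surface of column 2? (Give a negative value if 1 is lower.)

1070 m

For any compensation level in the mantle, the mantle terms cancel and isostasy reduces to e = (Σt_1 − Σt_2) − (Σ(ρt)_1 − Σ(ρt)_2) / ρ_m.
Σt_1 = 26500 m; Σt_2 = 9770 m; Σ(ρt)_1 = 75260; Σ(ρt)_2 = 23885.4 (in m·g/cm³).
e = (26500 − 9770) − (75260 − 23885.4) / 3.28 = 1070 m.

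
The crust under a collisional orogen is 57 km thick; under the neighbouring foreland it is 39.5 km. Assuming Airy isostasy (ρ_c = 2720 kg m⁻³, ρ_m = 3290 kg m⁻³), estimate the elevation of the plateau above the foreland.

3.03 km

Excess crust Δ = 57 km − 39.5 km = 17.5 km, split between elevation h and root r with h + r = Δ.
Airy balance ρ_c h = (ρ_m − ρ_c) r gives r = h ρ_c/(ρ_m − ρ_c), so h (1 + ρ_c/(ρ_m − ρ_c)) = Δ, i.e. h = Δ (ρ_m − ρ_c)/ρ_m.
h = 17.5 km × 570/3290 = 3.03 km.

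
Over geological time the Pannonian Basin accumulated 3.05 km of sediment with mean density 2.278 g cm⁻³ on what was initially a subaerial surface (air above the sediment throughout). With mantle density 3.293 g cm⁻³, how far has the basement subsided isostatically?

2.11 km

Subaerial load: s = t ρ_sed / ρ_m = 3.05 km × 2.278/3.293 = 2.11 km.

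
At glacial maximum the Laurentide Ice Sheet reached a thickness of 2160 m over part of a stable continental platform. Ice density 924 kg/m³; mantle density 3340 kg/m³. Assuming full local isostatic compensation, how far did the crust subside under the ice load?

598 m

By Archimedes' principle applied to the lithosphere: the ice load ρ_ice t is balanced by mantle displaced below, ρ_m s.
s = t ρ_ice / ρ_m = 2160 m × 924/3340 = 598 m.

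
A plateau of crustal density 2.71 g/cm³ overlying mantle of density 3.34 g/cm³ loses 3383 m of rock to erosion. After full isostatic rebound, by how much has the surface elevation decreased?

638 m

Rebound u = e ρ_c/ρ_m = 3383 m × 2.71/3.34 = 2745 m.
Net surface drop = e − u = 3383 m − 2745 m = e (ρ_m − ρ_c)/ρ_m = 638 m.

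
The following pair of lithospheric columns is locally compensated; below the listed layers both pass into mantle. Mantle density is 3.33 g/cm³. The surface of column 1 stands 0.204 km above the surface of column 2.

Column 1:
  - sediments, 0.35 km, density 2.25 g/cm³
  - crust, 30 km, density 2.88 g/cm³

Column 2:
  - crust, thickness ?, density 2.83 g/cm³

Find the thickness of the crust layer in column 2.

Take the compensation level at the base of the deeper column (depth z_c below the surface of column 1) and equate Σ ρ_i t_i down to z_c; mantle fills any gap and the z_c terms cancel.
Column 1: 0.35×2.25 + 30×2.88 + (z_c − 30.35)×3.33
Column 2: 0.204×0 + x×2.83 + (z_c − 0.204 − 0 − x)×3.33
The z_c×3.33 term appears on both sides and cancels. Collect the known terms of each column as K = Σ(ρt)_known − 3.33 × (depth of known layers): K_1 = 87.1875 − 3.33×30.35 = −13.878; K_2 = 0 − 3.33×(0.204 + 0) = −0.67932.
Balance: K_1 = K_2 − x×(3.33 − 2.83), so x = (K_2 − K_1)/(3.33 − 2.83) = 13.1987/0.5 = 26.4 km.

26.4 km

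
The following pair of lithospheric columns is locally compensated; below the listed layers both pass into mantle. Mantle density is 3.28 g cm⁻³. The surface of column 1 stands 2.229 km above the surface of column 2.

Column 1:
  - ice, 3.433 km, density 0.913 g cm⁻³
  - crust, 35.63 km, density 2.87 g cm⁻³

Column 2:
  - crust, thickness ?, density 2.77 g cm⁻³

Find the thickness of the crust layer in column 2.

30.2 km

Take the compensation level at the base of the deeper column (depth z_c below the surface of column 1) and equate Σ ρ_i t_i down to z_c; mantle fills any gap and the z_c terms cancel.
Column 1: 3.433×0.913 + 35.63×2.87 + (z_c − 39.063)×3.28
Column 2: 2.229×0 + x×2.77 + (z_c − 2.229 − 0 − x)×3.28
The z_c×3.28 term appears on both sides and cancels. Collect the known terms of each column as K = Σ(ρt)_known − 3.28 × (depth of known layers): K_1 = 105.392429 − 3.28×39.063 = −22.734211; K_2 = 0 − 3.28×(2.229 + 0) = −7.31112.
Balance: K_1 = K_2 − x×(3.28 − 2.77), so x = (K_2 − K_1)/(3.28 − 2.77) = 15.4231/0.51 = 30.2 km.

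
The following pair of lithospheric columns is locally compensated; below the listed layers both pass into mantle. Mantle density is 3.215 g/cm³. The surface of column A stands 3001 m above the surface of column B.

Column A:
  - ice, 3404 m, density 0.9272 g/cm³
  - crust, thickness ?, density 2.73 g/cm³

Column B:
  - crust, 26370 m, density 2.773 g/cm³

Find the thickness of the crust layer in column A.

27900 m

Take the compensation level at the base of the deeper column (depth z_c below the surface of column A) and equate Σ ρ_i t_i down to z_c; mantle fills any gap and the z_c terms cancel.
Column A: 3404×0.9272 + x×2.73 + (z_c − 3404 − x)×3.215
Column B: 3001×0 + 26370×2.773 + (z_c − 3001 − 26370)×3.215
The z_c×3.215 term appears on both sides and cancels. Collect the known terms of each column as K = Σ(ρt)_known − 3.215 × (depth of known layers): K_A = 3156.1888 − 3.215×3404 = −7787.6712; K_B = 73124.01 − 3.215×(3001 + 26370) = −21303.755.
Balance: K_A − x×(3.215 − 2.73) = K_B, so x = (K_A − K_B)/(3.215 − 2.73) = 13516.1/0.485 = 27900 m.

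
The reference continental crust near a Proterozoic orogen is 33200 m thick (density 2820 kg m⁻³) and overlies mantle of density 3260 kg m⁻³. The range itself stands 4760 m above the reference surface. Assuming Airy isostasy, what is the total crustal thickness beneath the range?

68500 m

Root depth r = h ρ_c / (ρ_m − ρ_c) = 4760 m × 2820 / 440 = 30510 m.
Total thickness = T + h + r = 33200 m + 4760 m + 30510 m = 68500 m.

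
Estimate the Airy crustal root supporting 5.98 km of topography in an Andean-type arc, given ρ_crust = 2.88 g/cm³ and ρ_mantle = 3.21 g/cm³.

For local isostatic compensation: the weight of the topography is balanced by the buoyancy of the root, ρ_c h = (ρ_m − ρ_c) r.
r = h · ρ_c / (ρ_m − ρ_c) = 5.98 km × 2.88 / (3.21 − 2.88) = 52.2 km.

52.2 km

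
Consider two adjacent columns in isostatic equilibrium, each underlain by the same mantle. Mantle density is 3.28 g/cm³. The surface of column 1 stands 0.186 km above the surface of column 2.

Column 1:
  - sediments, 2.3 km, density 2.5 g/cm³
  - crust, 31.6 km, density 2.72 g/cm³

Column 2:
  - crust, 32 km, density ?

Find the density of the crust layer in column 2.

2.69 g/cm³

Take the compensation level at the base of the deeper column (depth z_c below the surface of column 1) and equate Σ ρ_i t_i down to z_c; mantle fills any gap and the z_c terms cancel.
Column 1: 2.3×2.5 + 31.6×2.72 + (z_c − 33.9)×3.28
Column 2: 0.186×0 + 32×ρ + (z_c − 0.186 − 32)×3.28
The z_c×3.28 term appears on both sides and cancels. Collect the known terms of each column as K = Σ(ρt)_known − 3.28 × (depth of known layers): K_1 = 91.702 − 3.28×33.9 = −19.49; K_2 = 0 − 3.28×(0.186 + 32) = −105.57008.
Balance: K_1 = K_2 + 32×ρ, so ρ = (K_1 − K_2)/32 = 86.0801/32 = 2.69 g/cm³.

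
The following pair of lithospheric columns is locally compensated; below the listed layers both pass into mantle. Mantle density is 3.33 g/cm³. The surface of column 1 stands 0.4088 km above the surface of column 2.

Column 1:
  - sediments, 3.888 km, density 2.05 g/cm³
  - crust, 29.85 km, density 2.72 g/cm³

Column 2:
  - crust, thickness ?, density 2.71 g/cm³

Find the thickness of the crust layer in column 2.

Take the compensation level at the base of the deeper column (depth z_c below the surface of column 1) and equate Σ ρ_i t_i down to z_c; mantle fills any gap and the z_c terms cancel.
Column 1: 3.888×2.05 + 29.85×2.72 + (z_c − 33.738)×3.33
Column 2: 0.4088×0 + x×2.71 + (z_c − 0.4088 − 0 − x)×3.33
The z_c×3.33 term appears on both sides and cancels. Collect the known terms of each column as K = Σ(ρt)_known − 3.33 × (depth of known layers): K_1 = 89.1624 − 3.33×33.738 = −23.18514; K_2 = 0 − 3.33×(0.4088 + 0) = −1.361304.
Balance: K_1 = K_2 − x×(3.33 − 2.71), so x = (K_2 − K_1)/(3.33 − 2.71) = 21.8238/0.62 = 35.2 km.

35.2 km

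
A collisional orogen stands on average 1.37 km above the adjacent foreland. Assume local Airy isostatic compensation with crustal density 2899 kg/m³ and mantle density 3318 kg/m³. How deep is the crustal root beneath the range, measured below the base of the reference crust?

9.48 km

By Archimedes' principle applied to the lithosphere: the weight of the topography is balanced by the buoyancy of the root, ρ_c h = (ρ_m − ρ_c) r.
r = h · ρ_c / (ρ_m − ρ_c) = 1.37 km × 2899 / (3318 − 2899) = 9.48 km.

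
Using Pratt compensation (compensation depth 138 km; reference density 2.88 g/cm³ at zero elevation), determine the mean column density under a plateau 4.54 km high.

Pratt balance: ρ_ref D = ρ (D + h).
ρ = ρ_ref D/(D + h) = 2.88 × 138 km/(138 km + 4.54 km) = 2.79 g/cm³.

2.79 g/cm³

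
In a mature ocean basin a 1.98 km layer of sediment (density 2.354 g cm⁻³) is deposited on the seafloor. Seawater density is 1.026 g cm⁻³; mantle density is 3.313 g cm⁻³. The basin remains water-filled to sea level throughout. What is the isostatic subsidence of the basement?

Submarine loading: the sediment displaces seawater, and the subsidence is in turn flooded, so s (ρ_m − ρ_w) = t (ρ_sed − ρ_w).
s = 1.98 km × (2.354 − 1.026) / (3.313 − 1.026) = 1.15 km.

1.15 km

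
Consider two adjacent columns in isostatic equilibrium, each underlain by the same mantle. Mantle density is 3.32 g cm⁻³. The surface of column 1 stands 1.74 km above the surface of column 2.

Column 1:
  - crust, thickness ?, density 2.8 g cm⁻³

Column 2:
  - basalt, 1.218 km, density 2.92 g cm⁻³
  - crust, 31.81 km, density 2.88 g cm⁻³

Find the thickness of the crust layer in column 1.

39 km

Take the compensation level at the base of the deeper column (depth z_c below the surface of column 1) and equate Σ ρ_i t_i down to z_c; mantle fills any gap and the z_c terms cancel.
Column 1: x×2.8 + (z_c − 0 − x)×3.32
Column 2: 1.74×0 + 1.218×2.92 + 31.81×2.88 + (z_c − 1.74 − 33.028)×3.32
The z_c×3.32 term appears on both sides and cancels. Collect the known terms of each column as K = Σ(ρt)_known − 3.32 × (depth of known layers): K_1 = 0 − 3.32×0 = 0; K_2 = 95.16936 − 3.32×(1.74 + 33.028) = −20.2604.
Balance: K_1 − x×(3.32 − 2.8) = K_2, so x = (K_1 − K_2)/(3.32 − 2.8) = 20.2604/0.52 = 39 km.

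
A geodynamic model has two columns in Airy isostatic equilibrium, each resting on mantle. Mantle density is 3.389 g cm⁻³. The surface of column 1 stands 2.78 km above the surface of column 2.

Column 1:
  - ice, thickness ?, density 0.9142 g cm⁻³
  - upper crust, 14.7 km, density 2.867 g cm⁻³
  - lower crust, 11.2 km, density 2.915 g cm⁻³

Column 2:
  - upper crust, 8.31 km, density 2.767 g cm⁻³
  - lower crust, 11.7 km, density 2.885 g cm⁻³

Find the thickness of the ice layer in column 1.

Take the compensation level at the base of the deeper column (depth z_c below the surface of column 1) and equate Σ ρ_i t_i down to z_c; mantle fills any gap and the z_c terms cancel.
Column 1: x×0.9142 + 14.7×2.867 + 11.2×2.915 + (z_c − 25.9 − x)×3.389
Column 2: 2.78×0 + 8.31×2.767 + 11.7×2.885 + (z_c − 2.78 − 20.01)×3.389
The z_c×3.389 term appears on both sides and cancels. Collect the known terms of each column as K = Σ(ρt)_known − 3.389 × (depth of known layers): K_1 = 74.7929 − 3.389×25.9 = −12.9822; K_2 = 56.74827 − 3.389×(2.78 + 20.01) = −20.48704.
Balance: K_1 − x×(3.389 − 0.9142) = K_2, so x = (K_1 − K_2)/(3.389 − 0.9142) = 7.50484/2.4748 = 3.03 km.

3.03 km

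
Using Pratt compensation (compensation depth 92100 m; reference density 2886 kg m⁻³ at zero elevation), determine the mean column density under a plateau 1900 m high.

2830 kg m⁻³

Pratt balance: ρ_ref D = ρ (D + h).
ρ = ρ_ref D/(D + h) = 2886 × 92100 m/(92100 m + 1900 m) = 2830 kg m⁻³.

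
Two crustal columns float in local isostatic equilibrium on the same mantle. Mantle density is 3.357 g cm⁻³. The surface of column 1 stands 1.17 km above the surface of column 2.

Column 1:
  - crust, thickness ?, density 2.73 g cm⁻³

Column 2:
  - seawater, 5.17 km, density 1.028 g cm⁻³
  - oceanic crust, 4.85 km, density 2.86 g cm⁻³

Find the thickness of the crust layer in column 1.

Take the compensation level at the base of the deeper column (depth z_c below the surface of column 1) and equate Σ ρ_i t_i down to z_c; mantle fills any gap and the z_c terms cancel.
Column 1: x×2.73 + (z_c − 0 − x)×3.357
Column 2: 1.17×0 + 5.17×1.028 + 4.85×2.86 + (z_c − 1.17 − 10.02)×3.357
The z_c×3.357 term appears on both sides and cancels. Collect the known terms of each column as K = Σ(ρt)_known − 3.357 × (depth of known layers): K_1 = 0 − 3.357×0 = 0; K_2 = 19.18576 − 3.357×(1.17 + 10.02) = −18.37907.
Balance: K_1 − x×(3.357 − 2.73) = K_2, so x = (K_1 − K_2)/(3.357 − 2.73) = 18.3791/0.627 = 29.3 km.

29.3 km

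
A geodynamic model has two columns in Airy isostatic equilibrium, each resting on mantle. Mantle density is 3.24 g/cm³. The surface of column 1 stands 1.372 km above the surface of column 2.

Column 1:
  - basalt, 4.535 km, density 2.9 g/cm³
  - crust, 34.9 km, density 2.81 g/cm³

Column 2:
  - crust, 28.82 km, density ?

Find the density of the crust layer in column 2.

2.82 g/cm³

Take the compensation level at the base of the deeper column (depth z_c below the surface of column 1) and equate Σ ρ_i t_i down to z_c; mantle fills any gap and the z_c terms cancel.
Column 1: 4.535×2.9 + 34.9×2.81 + (z_c − 39.435)×3.24
Column 2: 1.372×0 + 28.82×ρ + (z_c − 1.372 − 28.82)×3.24
The z_c×3.24 term appears on both sides and cancels. Collect the known terms of each column as K = Σ(ρt)_known − 3.24 × (depth of known layers): K_1 = 111.2205 − 3.24×39.435 = −16.5489; K_2 = 0 − 3.24×(1.372 + 28.82) = −97.82208.
Balance: K_1 = K_2 + 28.82×ρ, so ρ = (K_1 − K_2)/28.82 = 81.2732/28.82 = 2.82 g/cm³.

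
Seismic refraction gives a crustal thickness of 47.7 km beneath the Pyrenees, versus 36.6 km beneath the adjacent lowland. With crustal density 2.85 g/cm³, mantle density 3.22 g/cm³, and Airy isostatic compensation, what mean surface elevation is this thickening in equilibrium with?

1.28 km

Excess crust Δ = 47.7 km − 36.6 km = 11.1 km, split between elevation h and root r with h + r = Δ.
Airy balance ρ_c h = (ρ_m − ρ_c) r gives r = h ρ_c/(ρ_m − ρ_c), so h (1 + ρ_c/(ρ_m − ρ_c)) = Δ, i.e. h = Δ (ρ_m − ρ_c)/ρ_m.
h = 11.1 km × 0.37/3.22 = 1.28 km.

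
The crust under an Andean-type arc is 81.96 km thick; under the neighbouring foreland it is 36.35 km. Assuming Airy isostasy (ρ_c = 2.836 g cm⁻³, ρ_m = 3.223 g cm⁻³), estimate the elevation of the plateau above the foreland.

Excess crust Δ = 81.96 km − 36.35 km = 45.61 km, split between elevation h and root r with h + r = Δ.
Airy balance ρ_c h = (ρ_m − ρ_c) r gives r = h ρ_c/(ρ_m − ρ_c), so h (1 + ρ_c/(ρ_m − ρ_c)) = Δ, i.e. h = Δ (ρ_m − ρ_c)/ρ_m.
h = 45.61 km × 0.387/3.223 = 5.48 km.

5.48 km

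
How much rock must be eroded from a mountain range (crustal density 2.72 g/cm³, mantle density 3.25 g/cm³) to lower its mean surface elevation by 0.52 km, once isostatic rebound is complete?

Net drop Δ = e − u = e − e ρ_c/ρ_m = e (ρ_m − ρ_c)/ρ_m.
e = Δ ρ_m/(ρ_m − ρ_c) = 0.52 km × 3.25/0.53 = 3.19 km.

3.19 km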